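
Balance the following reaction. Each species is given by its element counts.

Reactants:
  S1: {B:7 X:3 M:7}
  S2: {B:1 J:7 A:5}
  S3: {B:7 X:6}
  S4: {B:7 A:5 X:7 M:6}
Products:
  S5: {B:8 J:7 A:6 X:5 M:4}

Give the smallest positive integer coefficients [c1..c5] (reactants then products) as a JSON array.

B: 2·7+5·1+2·7+1·7 = 40 | 5·8 = 40
J: 2·0+5·7+2·0+1·0 = 35 | 5·7 = 35
A: 2·0+5·5+2·0+1·5 = 30 | 5·6 = 30
X: 2·3+5·0+2·6+1·7 = 25 | 5·5 = 25
M: 2·7+5·0+2·0+1·6 = 20 | 5·4 = 20
gcd(2,5,2,1,5) = 1

Coefficients: [2, 5, 2, 1, 5]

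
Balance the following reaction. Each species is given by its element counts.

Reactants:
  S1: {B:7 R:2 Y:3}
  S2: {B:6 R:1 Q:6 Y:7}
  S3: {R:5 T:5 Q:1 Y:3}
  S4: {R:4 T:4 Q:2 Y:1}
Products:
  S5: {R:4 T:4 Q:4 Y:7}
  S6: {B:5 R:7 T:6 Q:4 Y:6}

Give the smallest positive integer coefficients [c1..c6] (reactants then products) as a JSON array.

Coefficients: [1, 3, 6, 2, 2, 5]

B: 1·7+3·6+6·0+2·0 = 25 | 2·0+5·5 = 25
R: 1·2+3·1+6·5+2·4 = 43 | 2·4+5·7 = 43
T: 1·0+3·0+6·5+2·4 = 38 | 2·4+5·6 = 38
Q: 1·0+3·6+6·1+2·2 = 28 | 2·4+5·4 = 28
Y: 1·3+3·7+6·3+2·1 = 44 | 2·7+5·6 = 44
gcd(1,3,6,2,2,5) = 1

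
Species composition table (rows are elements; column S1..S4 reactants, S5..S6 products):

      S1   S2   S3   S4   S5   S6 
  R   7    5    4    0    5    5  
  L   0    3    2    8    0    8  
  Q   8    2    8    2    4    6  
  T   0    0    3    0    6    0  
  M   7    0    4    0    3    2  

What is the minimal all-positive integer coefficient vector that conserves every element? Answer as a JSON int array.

Coefficients: [1, 4, 2, 4, 1, 6]

R: 1·7+4·5+2·4+4·0 = 35 | 1·5+6·5 = 35
L: 1·0+4·3+2·2+4·8 = 48 | 1·0+6·8 = 48
Q: 1·8+4·2+2·8+4·2 = 40 | 1·4+6·6 = 40
T: 1·0+4·0+2·3+4·0 = 6 | 1·6+6·0 = 6
M: 1·7+4·0+2·4+4·0 = 15 | 1·3+6·2 = 15
gcd(1,4,2,4,1,6) = 1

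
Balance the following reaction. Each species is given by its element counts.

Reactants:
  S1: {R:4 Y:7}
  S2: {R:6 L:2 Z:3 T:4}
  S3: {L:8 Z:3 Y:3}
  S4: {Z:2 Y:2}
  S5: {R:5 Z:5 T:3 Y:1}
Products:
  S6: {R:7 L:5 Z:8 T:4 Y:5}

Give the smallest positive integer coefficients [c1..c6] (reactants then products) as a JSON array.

R: 1·4+3·6+3·0+5·0+4·5 = 42 | 6·7 = 42
L: 1·0+3·2+3·8+5·0+4·0 = 30 | 6·5 = 30
Z: 1·0+3·3+3·3+5·2+4·5 = 48 | 6·8 = 48
T: 1·0+3·4+3·0+5·0+4·3 = 24 | 6·4 = 24
Y: 1·7+3·0+3·3+5·2+4·1 = 30 | 6·5 = 30
gcd(1,3,3,5,4,6) = 1

Coefficients: [1, 3, 3, 5, 4, 6]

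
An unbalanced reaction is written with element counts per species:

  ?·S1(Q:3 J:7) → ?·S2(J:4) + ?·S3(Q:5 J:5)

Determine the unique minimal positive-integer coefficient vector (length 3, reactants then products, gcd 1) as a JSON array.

Coefficients: [5, 5, 3]

Q: 5·3 = 15 | 5·0+3·5 = 15
J: 5·7 = 35 | 5·4+3·5 = 35
gcd(5,5,3) = 1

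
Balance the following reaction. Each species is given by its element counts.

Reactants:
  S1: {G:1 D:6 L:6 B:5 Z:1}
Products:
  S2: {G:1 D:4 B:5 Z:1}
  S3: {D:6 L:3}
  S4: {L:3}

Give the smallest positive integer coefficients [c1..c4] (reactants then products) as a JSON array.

G: 3·1 = 3 | 3·1+1·0+5·0 = 3
D: 3·6 = 18 | 3·4+1·6+5·0 = 18
L: 3·6 = 18 | 3·0+1·3+5·3 = 18
B: 3·5 = 15 | 3·5+1·0+5·0 = 15
Z: 3·1 = 3 | 3·1+1·0+5·0 = 3
gcd(3,3,1,5) = 1

Coefficients: [3, 3, 1, 5]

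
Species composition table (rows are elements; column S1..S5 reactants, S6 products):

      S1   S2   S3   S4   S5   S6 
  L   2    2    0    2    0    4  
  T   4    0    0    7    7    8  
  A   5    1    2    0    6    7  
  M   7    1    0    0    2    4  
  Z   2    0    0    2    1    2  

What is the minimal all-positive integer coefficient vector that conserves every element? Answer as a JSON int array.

Coefficients: [1, 5, 3, 2, 2, 4]

L: 1·2+5·2+3·0+2·2+2·0 = 16 | 4·4 = 16
T: 1·4+5·0+3·0+2·7+2·7 = 32 | 4·8 = 32
A: 1·5+5·1+3·2+2·0+2·6 = 28 | 4·7 = 28
M: 1·7+5·1+3·0+2·0+2·2 = 16 | 4·4 = 16
Z: 1·2+5·0+3·0+2·2+2·1 = 8 | 4·2 = 8
gcd(1,5,3,2,2,4) = 1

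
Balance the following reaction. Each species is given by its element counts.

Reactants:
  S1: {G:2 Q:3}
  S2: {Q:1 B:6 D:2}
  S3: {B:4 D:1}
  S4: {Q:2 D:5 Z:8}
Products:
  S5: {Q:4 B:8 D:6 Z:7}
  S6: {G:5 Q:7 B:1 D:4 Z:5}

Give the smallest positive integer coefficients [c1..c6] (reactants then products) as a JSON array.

Coefficients: [5, 1, 3, 3, 2, 2]

G: 5·2+1·0+3·0+3·0 = 10 | 2·0+2·5 = 10
Q: 5·3+1·1+3·0+3·2 = 22 | 2·4+2·7 = 22
B: 5·0+1·6+3·4+3·0 = 18 | 2·8+2·1 = 18
D: 5·0+1·2+3·1+3·5 = 20 | 2·6+2·4 = 20
Z: 5·0+1·0+3·0+3·8 = 24 | 2·7+2·5 = 24
gcd(5,1,3,3,2,2) = 1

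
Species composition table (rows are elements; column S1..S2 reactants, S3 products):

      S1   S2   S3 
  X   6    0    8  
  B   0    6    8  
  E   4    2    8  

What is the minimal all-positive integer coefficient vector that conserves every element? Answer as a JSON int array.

X: 4·6+4·0 = 24 | 3·8 = 24
B: 4·0+4·6 = 24 | 3·8 = 24
E: 4·4+4·2 = 24 | 3·8 = 24
gcd(4,4,3) = 1

Coefficients: [4, 4, 3]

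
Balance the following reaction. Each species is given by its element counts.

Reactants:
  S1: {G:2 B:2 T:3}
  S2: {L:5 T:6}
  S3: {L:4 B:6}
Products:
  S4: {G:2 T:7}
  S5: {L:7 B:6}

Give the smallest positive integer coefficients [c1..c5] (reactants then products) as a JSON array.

Coefficients: [3, 2, 1, 3, 2]

G: 3·2+2·0+1·0 = 6 | 3·2+2·0 = 6
L: 3·0+2·5+1·4 = 14 | 3·0+2·7 = 14
B: 3·2+2·0+1·6 = 12 | 3·0+2·6 = 12
T: 3·3+2·6+1·0 = 21 | 3·7+2·0 = 21
gcd(3,2,1,3,2) = 1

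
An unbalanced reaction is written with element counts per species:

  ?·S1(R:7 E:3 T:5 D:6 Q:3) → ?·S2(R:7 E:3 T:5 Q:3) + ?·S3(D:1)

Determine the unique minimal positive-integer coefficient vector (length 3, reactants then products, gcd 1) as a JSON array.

R: 1·7 = 7 | 1·7+6·0 = 7
E: 1·3 = 3 | 1·3+6·0 = 3
T: 1·5 = 5 | 1·5+6·0 = 5
D: 1·6 = 6 | 1·0+6·1 = 6
Q: 1·3 = 3 | 1·3+6·0 = 3
gcd(1,1,6) = 1

Coefficients: [1, 1, 6]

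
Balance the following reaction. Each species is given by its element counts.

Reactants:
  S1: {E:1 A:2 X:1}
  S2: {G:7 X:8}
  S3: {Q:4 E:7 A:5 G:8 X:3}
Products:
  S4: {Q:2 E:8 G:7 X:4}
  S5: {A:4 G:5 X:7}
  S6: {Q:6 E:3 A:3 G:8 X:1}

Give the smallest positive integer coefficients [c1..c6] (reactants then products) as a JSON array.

Q: 6·0+5·0+3·4 = 12 | 3·2+6·0+1·6 = 12
E: 6·1+5·0+3·7 = 27 | 3·8+6·0+1·3 = 27
A: 6·2+5·0+3·5 = 27 | 3·0+6·4+1·3 = 27
G: 6·0+5·7+3·8 = 59 | 3·7+6·5+1·8 = 59
X: 6·1+5·8+3·3 = 55 | 3·4+6·7+1·1 = 55
gcd(6,5,3,3,6,1) = 1

Coefficients: [6, 5, 3, 3, 6, 1]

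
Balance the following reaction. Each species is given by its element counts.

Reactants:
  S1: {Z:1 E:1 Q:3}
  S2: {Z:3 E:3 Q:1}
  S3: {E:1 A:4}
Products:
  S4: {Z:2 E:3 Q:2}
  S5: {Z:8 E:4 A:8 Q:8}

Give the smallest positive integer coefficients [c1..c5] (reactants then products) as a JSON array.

Z: 5·1+5·3+2·0 = 20 | 6·2+1·8 = 20
E: 5·1+5·3+2·1 = 22 | 6·3+1·4 = 22
A: 5·0+5·0+2·4 = 8 | 6·0+1·8 = 8
Q: 5·3+5·1+2·0 = 20 | 6·2+1·8 = 20
gcd(5,5,2,6,1) = 1

Coefficients: [5, 5, 2, 6, 1]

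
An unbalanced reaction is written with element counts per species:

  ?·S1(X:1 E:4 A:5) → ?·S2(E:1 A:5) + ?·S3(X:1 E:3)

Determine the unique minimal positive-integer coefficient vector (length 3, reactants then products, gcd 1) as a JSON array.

X: 1·1 = 1 | 1·0+1·1 = 1
E: 1·4 = 4 | 1·1+1·3 = 4
A: 1·5 = 5 | 1·5+1·0 = 5
gcd(1,1,1) = 1

Coefficients: [1, 1, 1]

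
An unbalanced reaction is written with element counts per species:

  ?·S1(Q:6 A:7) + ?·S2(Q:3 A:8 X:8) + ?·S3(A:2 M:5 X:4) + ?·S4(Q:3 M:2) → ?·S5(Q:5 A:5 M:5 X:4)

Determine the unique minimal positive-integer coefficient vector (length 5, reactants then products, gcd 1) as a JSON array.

Q: 2·6+1·3+4·0+5·3 = 30 | 6·5 = 30
A: 2·7+1·8+4·2+5·0 = 30 | 6·5 = 30
M: 2·0+1·0+4·5+5·2 = 30 | 6·5 = 30
X: 2·0+1·8+4·4+5·0 = 24 | 6·4 = 24
gcd(2,1,4,5,6) = 1

Coefficients: [2, 1, 4, 5, 6]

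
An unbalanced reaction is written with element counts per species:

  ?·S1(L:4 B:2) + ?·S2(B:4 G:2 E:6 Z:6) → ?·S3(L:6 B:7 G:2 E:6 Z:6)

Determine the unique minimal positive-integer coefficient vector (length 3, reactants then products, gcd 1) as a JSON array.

L: 3·4+2·0 = 12 | 2·6 = 12
B: 3·2+2·4 = 14 | 2·7 = 14
G: 3·0+2·2 = 4 | 2·2 = 4
E: 3·0+2·6 = 12 | 2·6 = 12
Z: 3·0+2·6 = 12 | 2·6 = 12
gcd(3,2,2) = 1

Coefficients: [3, 2, 2]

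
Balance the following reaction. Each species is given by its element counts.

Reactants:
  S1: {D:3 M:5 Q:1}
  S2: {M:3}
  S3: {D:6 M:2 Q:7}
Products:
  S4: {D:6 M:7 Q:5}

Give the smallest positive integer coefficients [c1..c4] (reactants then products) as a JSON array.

Coefficients: [4, 3, 3, 5]

D: 4·3+3·0+3·6 = 30 | 5·6 = 30
M: 4·5+3·3+3·2 = 35 | 5·7 = 35
Q: 4·1+3·0+3·7 = 25 | 5·5 = 25
gcd(4,3,3,5) = 1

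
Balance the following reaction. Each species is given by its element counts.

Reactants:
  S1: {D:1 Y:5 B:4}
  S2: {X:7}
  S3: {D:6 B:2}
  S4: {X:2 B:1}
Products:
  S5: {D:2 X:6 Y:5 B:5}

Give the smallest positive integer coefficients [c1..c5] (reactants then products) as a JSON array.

D: 6·1+4·0+1·6+4·0 = 12 | 6·2 = 12
X: 6·0+4·7+1·0+4·2 = 36 | 6·6 = 36
Y: 6·5+4·0+1·0+4·0 = 30 | 6·5 = 30
B: 6·4+4·0+1·2+4·1 = 30 | 6·5 = 30
gcd(6,4,1,4,6) = 1

Coefficients: [6, 4, 1, 4, 6]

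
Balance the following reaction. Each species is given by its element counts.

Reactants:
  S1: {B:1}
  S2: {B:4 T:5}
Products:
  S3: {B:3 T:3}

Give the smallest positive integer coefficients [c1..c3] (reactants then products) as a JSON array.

Coefficients: [3, 3, 5]

B: 3·1+3·4 = 15 | 5·3 = 15
T: 3·0+3·5 = 15 | 5·3 = 15
gcd(3,3,5) = 1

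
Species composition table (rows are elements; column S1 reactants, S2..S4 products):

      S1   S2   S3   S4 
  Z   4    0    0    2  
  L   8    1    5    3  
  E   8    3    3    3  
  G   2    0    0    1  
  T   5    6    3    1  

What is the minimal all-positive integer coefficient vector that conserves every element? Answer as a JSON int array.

Z: 3·4 = 12 | 1·0+1·0+6·2 = 12
L: 3·8 = 24 | 1·1+1·5+6·3 = 24
E: 3·8 = 24 | 1·3+1·3+6·3 = 24
G: 3·2 = 6 | 1·0+1·0+6·1 = 6
T: 3·5 = 15 | 1·6+1·3+6·1 = 15
gcd(3,1,1,6) = 1

Coefficients: [3, 1, 1, 6]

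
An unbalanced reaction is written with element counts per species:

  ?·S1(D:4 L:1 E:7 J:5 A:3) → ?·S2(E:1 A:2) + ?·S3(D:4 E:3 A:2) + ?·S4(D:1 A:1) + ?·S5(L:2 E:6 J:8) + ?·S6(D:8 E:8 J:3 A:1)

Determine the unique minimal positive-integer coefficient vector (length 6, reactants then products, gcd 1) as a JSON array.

D: 6·4 = 24 | 5·0+1·4+4·1+3·0+2·8 = 24
L: 6·1 = 6 | 5·0+1·0+4·0+3·2+2·0 = 6
E: 6·7 = 42 | 5·1+1·3+4·0+3·6+2·8 = 42
J: 6·5 = 30 | 5·0+1·0+4·0+3·8+2·3 = 30
A: 6·3 = 18 | 5·2+1·2+4·1+3·0+2·1 = 18
gcd(6,5,1,4,3,2) = 1

Coefficients: [6, 5, 1, 4, 3, 2]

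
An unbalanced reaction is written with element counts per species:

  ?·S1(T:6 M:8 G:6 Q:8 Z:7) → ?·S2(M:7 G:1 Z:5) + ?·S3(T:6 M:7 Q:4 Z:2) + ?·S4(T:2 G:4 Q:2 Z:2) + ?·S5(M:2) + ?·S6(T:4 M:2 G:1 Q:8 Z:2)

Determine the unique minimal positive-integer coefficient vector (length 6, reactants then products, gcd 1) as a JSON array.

T: 5·6 = 30 | 3·0+1·6+6·2+3·0+3·4 = 30
M: 5·8 = 40 | 3·7+1·7+6·0+3·2+3·2 = 40
G: 5·6 = 30 | 3·1+1·0+6·4+3·0+3·1 = 30
Q: 5·8 = 40 | 3·0+1·4+6·2+3·0+3·8 = 40
Z: 5·7 = 35 | 3·5+1·2+6·2+3·0+3·2 = 35
gcd(5,3,1,6,3,3) = 1

Coefficients: [5, 3, 1, 6, 3, 3]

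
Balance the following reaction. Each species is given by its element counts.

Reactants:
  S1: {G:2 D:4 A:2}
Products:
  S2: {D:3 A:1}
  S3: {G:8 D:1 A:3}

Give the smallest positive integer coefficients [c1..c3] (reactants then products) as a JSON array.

G: 4·2 = 8 | 5·0+1·8 = 8
D: 4·4 = 16 | 5·3+1·1 = 16
A: 4·2 = 8 | 5·1+1·3 = 8
gcd(4,5,1) = 1

Coefficients: [4, 5, 1]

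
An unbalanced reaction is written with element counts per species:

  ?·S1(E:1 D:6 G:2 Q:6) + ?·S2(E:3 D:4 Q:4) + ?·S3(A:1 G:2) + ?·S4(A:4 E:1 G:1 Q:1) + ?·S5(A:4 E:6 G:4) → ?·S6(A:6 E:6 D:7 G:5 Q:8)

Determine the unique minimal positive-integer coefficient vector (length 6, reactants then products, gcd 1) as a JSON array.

A: 2·0+4·0+4·1+4·4+1·4 = 24 | 4·6 = 24
E: 2·1+4·3+4·0+4·1+1·6 = 24 | 4·6 = 24
D: 2·6+4·4+4·0+4·0+1·0 = 28 | 4·7 = 28
G: 2·2+4·0+4·2+4·1+1·4 = 20 | 4·5 = 20
Q: 2·6+4·4+4·0+4·1+1·0 = 32 | 4·8 = 32
gcd(2,4,4,4,1,4) = 1

Coefficients: [2, 4, 4, 4, 1, 4]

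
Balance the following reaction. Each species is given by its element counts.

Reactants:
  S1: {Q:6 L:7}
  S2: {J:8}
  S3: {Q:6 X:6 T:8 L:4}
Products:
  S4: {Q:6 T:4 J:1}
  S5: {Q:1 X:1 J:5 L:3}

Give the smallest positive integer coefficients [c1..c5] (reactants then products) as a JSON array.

Coefficients: [2, 4, 1, 2, 6]

Q: 2·6+4·0+1·6 = 18 | 2·6+6·1 = 18
X: 2·0+4·0+1·6 = 6 | 2·0+6·1 = 6
T: 2·0+4·0+1·8 = 8 | 2·4+6·0 = 8
J: 2·0+4·8+1·0 = 32 | 2·1+6·5 = 32
L: 2·7+4·0+1·4 = 18 | 2·0+6·3 = 18
gcd(2,4,1,2,6) = 1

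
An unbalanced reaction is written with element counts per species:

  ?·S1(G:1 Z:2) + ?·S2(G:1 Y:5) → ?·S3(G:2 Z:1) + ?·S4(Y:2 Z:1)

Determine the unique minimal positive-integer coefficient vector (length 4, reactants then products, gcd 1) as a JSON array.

G: 4·1+2·1 = 6 | 3·2+5·0 = 6
Y: 4·0+2·5 = 10 | 3·0+5·2 = 10
Z: 4·2+2·0 = 8 | 3·1+5·1 = 8
gcd(4,2,3,5) = 1

Coefficients: [4, 2, 3, 5]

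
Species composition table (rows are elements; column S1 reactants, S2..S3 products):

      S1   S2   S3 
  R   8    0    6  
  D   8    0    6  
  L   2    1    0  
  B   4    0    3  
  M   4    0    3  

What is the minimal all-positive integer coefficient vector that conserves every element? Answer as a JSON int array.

R: 3·8 = 24 | 6·0+4·6 = 24
D: 3·8 = 24 | 6·0+4·6 = 24
L: 3·2 = 6 | 6·1+4·0 = 6
B: 3·4 = 12 | 6·0+4·3 = 12
M: 3·4 = 12 | 6·0+4·3 = 12
gcd(3,6,4) = 1

Coefficients: [3, 6, 4]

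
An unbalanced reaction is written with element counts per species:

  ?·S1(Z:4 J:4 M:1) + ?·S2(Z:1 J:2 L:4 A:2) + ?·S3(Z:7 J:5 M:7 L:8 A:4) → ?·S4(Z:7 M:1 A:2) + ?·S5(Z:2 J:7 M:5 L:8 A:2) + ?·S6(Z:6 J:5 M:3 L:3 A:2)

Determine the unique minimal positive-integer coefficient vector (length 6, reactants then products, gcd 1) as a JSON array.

Coefficients: [6, 3, 5, 4, 5, 4]

Z: 6·4+3·1+5·7 = 62 | 4·7+5·2+4·6 = 62
J: 6·4+3·2+5·5 = 55 | 4·0+5·7+4·5 = 55
M: 6·1+3·0+5·7 = 41 | 4·1+5·5+4·3 = 41
L: 6·0+3·4+5·8 = 52 | 4·0+5·8+4·3 = 52
A: 6·0+3·2+5·4 = 26 | 4·2+5·2+4·2 = 26
gcd(6,3,5,4,5,4) = 1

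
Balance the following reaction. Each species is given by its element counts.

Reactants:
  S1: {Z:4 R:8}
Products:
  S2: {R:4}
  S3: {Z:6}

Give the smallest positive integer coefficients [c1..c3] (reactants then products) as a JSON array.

Z: 3·4 = 12 | 6·0+2·6 = 12
R: 3·8 = 24 | 6·4+2·0 = 24
gcd(3,6,2) = 1

Coefficients: [3, 6, 2]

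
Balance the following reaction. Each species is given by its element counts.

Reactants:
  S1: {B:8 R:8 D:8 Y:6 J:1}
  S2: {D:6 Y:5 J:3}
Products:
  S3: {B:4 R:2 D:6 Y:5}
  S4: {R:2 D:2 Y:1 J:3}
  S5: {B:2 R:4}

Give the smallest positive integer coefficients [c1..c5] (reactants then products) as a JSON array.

Coefficients: [3, 2, 5, 3, 2]

B: 3·8+2·0 = 24 | 5·4+3·0+2·2 = 24
R: 3·8+2·0 = 24 | 5·2+3·2+2·4 = 24
D: 3·8+2·6 = 36 | 5·6+3·2+2·0 = 36
Y: 3·6+2·5 = 28 | 5·5+3·1+2·0 = 28
J: 3·1+2·3 = 9 | 5·0+3·3+2·0 = 9
gcd(3,2,5,3,2) = 1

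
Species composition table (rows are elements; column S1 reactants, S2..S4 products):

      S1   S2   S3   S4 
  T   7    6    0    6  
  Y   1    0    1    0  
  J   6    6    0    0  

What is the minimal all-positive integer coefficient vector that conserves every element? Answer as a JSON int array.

T: 6·7 = 42 | 6·6+6·0+1·6 = 42
Y: 6·1 = 6 | 6·0+6·1+1·0 = 6
J: 6·6 = 36 | 6·6+6·0+1·0 = 36
gcd(6,6,6,1) = 1

Coefficients: [6, 6, 6, 1]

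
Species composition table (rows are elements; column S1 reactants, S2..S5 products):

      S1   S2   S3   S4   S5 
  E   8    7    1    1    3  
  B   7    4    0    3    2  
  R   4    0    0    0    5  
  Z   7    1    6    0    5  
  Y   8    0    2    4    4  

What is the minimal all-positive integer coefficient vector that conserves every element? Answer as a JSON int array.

E: 5·8 = 40 | 3·7+2·1+5·1+4·3 = 40
B: 5·7 = 35 | 3·4+2·0+5·3+4·2 = 35
R: 5·4 = 20 | 3·0+2·0+5·0+4·5 = 20
Z: 5·7 = 35 | 3·1+2·6+5·0+4·5 = 35
Y: 5·8 = 40 | 3·0+2·2+5·4+4·4 = 40
gcd(5,3,2,5,4) = 1

Coefficients: [5, 3, 2, 5, 4]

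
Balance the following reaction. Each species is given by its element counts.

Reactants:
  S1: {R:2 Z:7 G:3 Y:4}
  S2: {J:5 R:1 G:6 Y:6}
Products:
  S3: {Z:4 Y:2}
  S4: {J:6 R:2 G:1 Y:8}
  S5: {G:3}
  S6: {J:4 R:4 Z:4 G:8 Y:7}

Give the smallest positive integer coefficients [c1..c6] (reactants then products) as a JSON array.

Coefficients: [4, 4, 5, 2, 6, 2]

J: 4·0+4·5 = 20 | 5·0+2·6+6·0+2·4 = 20
R: 4·2+4·1 = 12 | 5·0+2·2+6·0+2·4 = 12
Z: 4·7+4·0 = 28 | 5·4+2·0+6·0+2·4 = 28
G: 4·3+4·6 = 36 | 5·0+2·1+6·3+2·8 = 36
Y: 4·4+4·6 = 40 | 5·2+2·8+6·0+2·7 = 40
gcd(4,4,5,2,6,2) = 1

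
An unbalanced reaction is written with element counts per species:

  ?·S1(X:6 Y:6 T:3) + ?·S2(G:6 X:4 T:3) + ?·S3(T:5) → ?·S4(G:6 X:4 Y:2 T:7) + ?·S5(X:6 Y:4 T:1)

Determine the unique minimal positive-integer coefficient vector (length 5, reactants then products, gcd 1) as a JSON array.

G: 5·0+5·6+2·0 = 30 | 5·6+5·0 = 30
X: 5·6+5·4+2·0 = 50 | 5·4+5·6 = 50
Y: 5·6+5·0+2·0 = 30 | 5·2+5·4 = 30
T: 5·3+5·3+2·5 = 40 | 5·7+5·1 = 40
gcd(5,5,2,5,5) = 1

Coefficients: [5, 5, 2, 5, 5]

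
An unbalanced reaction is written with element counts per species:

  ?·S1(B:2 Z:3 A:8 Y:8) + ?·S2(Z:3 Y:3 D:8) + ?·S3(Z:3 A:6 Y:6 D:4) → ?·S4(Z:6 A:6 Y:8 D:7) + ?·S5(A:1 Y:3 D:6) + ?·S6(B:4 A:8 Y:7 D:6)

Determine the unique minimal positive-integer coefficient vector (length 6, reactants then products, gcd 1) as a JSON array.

Coefficients: [2, 5, 5, 6, 2, 1]

B: 2·2+5·0+5·0 = 4 | 6·0+2·0+1·4 = 4
Z: 2·3+5·3+5·3 = 36 | 6·6+2·0+1·0 = 36
A: 2·8+5·0+5·6 = 46 | 6·6+2·1+1·8 = 46
Y: 2·8+5·3+5·6 = 61 | 6·8+2·3+1·7 = 61
D: 2·0+5·8+5·4 = 60 | 6·7+2·6+1·6 = 60
gcd(2,5,5,6,2,1) = 1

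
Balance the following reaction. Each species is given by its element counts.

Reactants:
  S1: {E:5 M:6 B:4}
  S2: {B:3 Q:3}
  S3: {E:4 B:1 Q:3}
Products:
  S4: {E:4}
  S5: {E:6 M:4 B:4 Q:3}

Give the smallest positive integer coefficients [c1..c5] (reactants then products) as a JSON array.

E: 4·5+1·0+5·4 = 40 | 1·4+6·6 = 40
M: 4·6+1·0+5·0 = 24 | 1·0+6·4 = 24
B: 4·4+1·3+5·1 = 24 | 1·0+6·4 = 24
Q: 4·0+1·3+5·3 = 18 | 1·0+6·3 = 18
gcd(4,1,5,1,6) = 1

Coefficients: [4, 1, 5, 1, 6]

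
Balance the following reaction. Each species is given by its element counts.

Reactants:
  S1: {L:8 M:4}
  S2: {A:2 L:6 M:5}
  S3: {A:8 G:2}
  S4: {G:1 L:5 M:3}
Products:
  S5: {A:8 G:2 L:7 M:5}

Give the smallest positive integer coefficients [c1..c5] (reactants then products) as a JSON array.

A: 1·0+4·2+5·8+2·0 = 48 | 6·8 = 48
G: 1·0+4·0+5·2+2·1 = 12 | 6·2 = 12
L: 1·8+4·6+5·0+2·5 = 42 | 6·7 = 42
M: 1·4+4·5+5·0+2·3 = 30 | 6·5 = 30
gcd(1,4,5,2,6) = 1

Coefficients: [1, 4, 5, 2, 6]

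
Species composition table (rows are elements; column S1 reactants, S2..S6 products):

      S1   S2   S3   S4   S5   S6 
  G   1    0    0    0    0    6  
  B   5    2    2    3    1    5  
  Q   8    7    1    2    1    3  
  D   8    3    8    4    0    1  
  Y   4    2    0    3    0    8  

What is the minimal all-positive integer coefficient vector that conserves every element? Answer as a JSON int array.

Coefficients: [6, 5, 3, 2, 3, 1]

G: 6·1 = 6 | 5·0+3·0+2·0+3·0+1·6 = 6
B: 6·5 = 30 | 5·2+3·2+2·3+3·1+1·5 = 30
Q: 6·8 = 48 | 5·7+3·1+2·2+3·1+1·3 = 48
D: 6·8 = 48 | 5·3+3·8+2·4+3·0+1·1 = 48
Y: 6·4 = 24 | 5·2+3·0+2·3+3·0+1·8 = 24
gcd(6,5,3,2,3,1) = 1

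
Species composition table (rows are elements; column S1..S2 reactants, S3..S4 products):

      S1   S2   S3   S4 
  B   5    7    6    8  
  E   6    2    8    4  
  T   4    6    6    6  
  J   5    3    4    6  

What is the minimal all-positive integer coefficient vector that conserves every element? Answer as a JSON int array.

Coefficients: [6, 4, 3, 5]

B: 6·5+4·7 = 58 | 3·6+5·8 = 58
E: 6·6+4·2 = 44 | 3·8+5·4 = 44
T: 6·4+4·6 = 48 | 3·6+5·6 = 48
J: 6·5+4·3 = 42 | 3·4+5·6 = 42
gcd(6,4,3,5) = 1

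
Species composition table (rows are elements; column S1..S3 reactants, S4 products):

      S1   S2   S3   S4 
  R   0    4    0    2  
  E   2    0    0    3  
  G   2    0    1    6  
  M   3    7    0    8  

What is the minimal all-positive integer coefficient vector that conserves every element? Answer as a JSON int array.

R: 3·0+1·4+6·0 = 4 | 2·2 = 4
E: 3·2+1·0+6·0 = 6 | 2·3 = 6
G: 3·2+1·0+6·1 = 12 | 2·6 = 12
M: 3·3+1·7+6·0 = 16 | 2·8 = 16
gcd(3,1,6,2) = 1

Coefficients: [3, 1, 6, 2]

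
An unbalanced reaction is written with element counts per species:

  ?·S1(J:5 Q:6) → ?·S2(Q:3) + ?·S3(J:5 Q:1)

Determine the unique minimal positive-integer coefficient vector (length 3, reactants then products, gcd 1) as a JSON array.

Coefficients: [3, 5, 3]

J: 3·5 = 15 | 5·0+3·5 = 15
Q: 3·6 = 18 | 5·3+3·1 = 18
gcd(3,5,3) = 1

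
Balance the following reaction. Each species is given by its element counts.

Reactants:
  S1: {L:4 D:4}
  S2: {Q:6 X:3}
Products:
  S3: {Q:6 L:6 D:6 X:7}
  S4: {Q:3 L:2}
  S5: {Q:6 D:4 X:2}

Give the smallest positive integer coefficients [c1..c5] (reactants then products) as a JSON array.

Q: 5·0+6·6 = 36 | 2·6+4·3+2·6 = 36
L: 5·4+6·0 = 20 | 2·6+4·2+2·0 = 20
D: 5·4+6·0 = 20 | 2·6+4·0+2·4 = 20
X: 5·0+6·3 = 18 | 2·7+4·0+2·2 = 18
gcd(5,6,2,4,2) = 1

Coefficients: [5, 6, 2, 4, 2]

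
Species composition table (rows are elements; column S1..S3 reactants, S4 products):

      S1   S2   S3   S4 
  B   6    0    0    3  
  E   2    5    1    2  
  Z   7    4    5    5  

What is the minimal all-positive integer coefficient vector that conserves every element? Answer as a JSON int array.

B: 3·6+1·0+1·0 = 18 | 6·3 = 18
E: 3·2+1·5+1·1 = 12 | 6·2 = 12
Z: 3·7+1·4+1·5 = 30 | 6·5 = 30
gcd(3,1,1,6) = 1

Coefficients: [3, 1, 1, 6]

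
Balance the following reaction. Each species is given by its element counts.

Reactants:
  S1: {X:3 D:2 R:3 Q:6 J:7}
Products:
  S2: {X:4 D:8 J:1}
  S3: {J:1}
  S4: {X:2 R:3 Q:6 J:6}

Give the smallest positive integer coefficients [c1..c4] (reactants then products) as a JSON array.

X: 4·3 = 12 | 1·4+3·0+4·2 = 12
D: 4·2 = 8 | 1·8+3·0+4·0 = 8
R: 4·3 = 12 | 1·0+3·0+4·3 = 12
Q: 4·6 = 24 | 1·0+3·0+4·6 = 24
J: 4·7 = 28 | 1·1+3·1+4·6 = 28
gcd(4,1,3,4) = 1

Coefficients: [4, 1, 3, 4]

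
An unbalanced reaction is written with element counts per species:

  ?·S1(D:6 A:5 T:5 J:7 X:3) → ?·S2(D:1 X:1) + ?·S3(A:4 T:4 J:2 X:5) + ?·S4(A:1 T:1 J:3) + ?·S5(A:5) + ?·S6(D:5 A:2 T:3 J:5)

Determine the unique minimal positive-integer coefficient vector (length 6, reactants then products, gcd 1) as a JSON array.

D: 5·6 = 30 | 5·1+2·0+2·0+1·0+5·5 = 30
A: 5·5 = 25 | 5·0+2·4+2·1+1·5+5·2 = 25
T: 5·5 = 25 | 5·0+2·4+2·1+1·0+5·3 = 25
J: 5·7 = 35 | 5·0+2·2+2·3+1·0+5·5 = 35
X: 5·3 = 15 | 5·1+2·5+2·0+1·0+5·0 = 15
gcd(5,5,2,2,1,5) = 1

Coefficients: [5, 5, 2, 2, 1, 5]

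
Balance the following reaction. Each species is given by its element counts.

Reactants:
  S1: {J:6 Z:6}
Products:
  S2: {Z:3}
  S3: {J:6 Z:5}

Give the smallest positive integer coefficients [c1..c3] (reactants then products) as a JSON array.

J: 3·6 = 18 | 1·0+3·6 = 18
Z: 3·6 = 18 | 1·3+3·5 = 18
gcd(3,1,3) = 1

Coefficients: [3, 1, 3]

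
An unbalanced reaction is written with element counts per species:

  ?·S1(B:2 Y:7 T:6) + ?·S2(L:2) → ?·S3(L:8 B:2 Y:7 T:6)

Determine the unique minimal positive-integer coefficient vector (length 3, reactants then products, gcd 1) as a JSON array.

Coefficients: [1, 4, 1]

L: 1·0+4·2 = 8 | 1·8 = 8
B: 1·2+4·0 = 2 | 1·2 = 2
Y: 1·7+4·0 = 7 | 1·7 = 7
T: 1·6+4·0 = 6 | 1·6 = 6
gcd(1,4,1) = 1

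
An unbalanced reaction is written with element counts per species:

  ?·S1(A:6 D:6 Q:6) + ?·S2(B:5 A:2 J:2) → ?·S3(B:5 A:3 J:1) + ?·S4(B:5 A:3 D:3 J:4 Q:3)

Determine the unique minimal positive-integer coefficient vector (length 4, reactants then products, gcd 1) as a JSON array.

Coefficients: [1, 6, 4, 2]

B: 1·0+6·5 = 30 | 4·5+2·5 = 30
A: 1·6+6·2 = 18 | 4·3+2·3 = 18
D: 1·6+6·0 = 6 | 4·0+2·3 = 6
J: 1·0+6·2 = 12 | 4·1+2·4 = 12
Q: 1·6+6·0 = 6 | 4·0+2·3 = 6
gcd(1,6,4,2) = 1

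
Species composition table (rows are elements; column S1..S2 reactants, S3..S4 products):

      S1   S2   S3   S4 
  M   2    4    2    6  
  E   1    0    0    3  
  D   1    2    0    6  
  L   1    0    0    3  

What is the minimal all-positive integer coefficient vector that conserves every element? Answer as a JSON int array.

M: 6·2+3·4 = 24 | 6·2+2·6 = 24
E: 6·1+3·0 = 6 | 6·0+2·3 = 6
D: 6·1+3·2 = 12 | 6·0+2·6 = 12
L: 6·1+3·0 = 6 | 6·0+2·3 = 6
gcd(6,3,6,2) = 1

Coefficients: [6, 3, 6, 2]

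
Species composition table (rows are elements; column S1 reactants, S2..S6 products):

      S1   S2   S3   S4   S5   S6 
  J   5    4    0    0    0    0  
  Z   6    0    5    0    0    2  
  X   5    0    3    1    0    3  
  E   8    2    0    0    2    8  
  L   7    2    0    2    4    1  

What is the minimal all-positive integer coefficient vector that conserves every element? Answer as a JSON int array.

J: 4·5 = 20 | 5·4+4·0+2·0+3·0+2·0 = 20
Z: 4·6 = 24 | 5·0+4·5+2·0+3·0+2·2 = 24
X: 4·5 = 20 | 5·0+4·3+2·1+3·0+2·3 = 20
E: 4·8 = 32 | 5·2+4·0+2·0+3·2+2·8 = 32
L: 4·7 = 28 | 5·2+4·0+2·2+3·4+2·1 = 28
gcd(4,5,4,2,3,2) = 1

Coefficients: [4, 5, 4, 2, 3, 2]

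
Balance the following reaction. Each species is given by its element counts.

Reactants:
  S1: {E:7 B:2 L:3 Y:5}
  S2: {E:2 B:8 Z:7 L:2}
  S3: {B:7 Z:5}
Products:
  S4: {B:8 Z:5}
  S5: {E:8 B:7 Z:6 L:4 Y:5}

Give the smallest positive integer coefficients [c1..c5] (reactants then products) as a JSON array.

Coefficients: [2, 1, 6, 5, 2]

E: 2·7+1·2+6·0 = 16 | 5·0+2·8 = 16
B: 2·2+1·8+6·7 = 54 | 5·8+2·7 = 54
Z: 2·0+1·7+6·5 = 37 | 5·5+2·6 = 37
L: 2·3+1·2+6·0 = 8 | 5·0+2·4 = 8
Y: 2·5+1·0+6·0 = 10 | 5·0+2·5 = 10
gcd(2,1,6,5,2) = 1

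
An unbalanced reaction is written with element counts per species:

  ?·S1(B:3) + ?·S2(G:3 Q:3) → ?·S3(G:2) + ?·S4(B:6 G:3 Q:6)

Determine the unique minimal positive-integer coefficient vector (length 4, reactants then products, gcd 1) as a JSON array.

Coefficients: [4, 4, 3, 2]

B: 4·3+4·0 = 12 | 3·0+2·6 = 12
G: 4·0+4·3 = 12 | 3·2+2·3 = 12
Q: 4·0+4·3 = 12 | 3·0+2·6 = 12
gcd(4,4,3,2) = 1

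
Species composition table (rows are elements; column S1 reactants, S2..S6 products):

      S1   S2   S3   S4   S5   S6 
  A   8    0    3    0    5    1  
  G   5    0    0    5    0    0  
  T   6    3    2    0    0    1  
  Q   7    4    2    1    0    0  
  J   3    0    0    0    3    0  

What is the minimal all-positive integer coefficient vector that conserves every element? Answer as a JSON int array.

Coefficients: [5, 6, 3, 5, 5, 6]

A: 5·8 = 40 | 6·0+3·3+5·0+5·5+6·1 = 40
G: 5·5 = 25 | 6·0+3·0+5·5+5·0+6·0 = 25
T: 5·6 = 30 | 6·3+3·2+5·0+5·0+6·1 = 30
Q: 5·7 = 35 | 6·4+3·2+5·1+5·0+6·0 = 35
J: 5·3 = 15 | 6·0+3·0+5·0+5·3+6·0 = 15
gcd(5,6,3,5,5,6) = 1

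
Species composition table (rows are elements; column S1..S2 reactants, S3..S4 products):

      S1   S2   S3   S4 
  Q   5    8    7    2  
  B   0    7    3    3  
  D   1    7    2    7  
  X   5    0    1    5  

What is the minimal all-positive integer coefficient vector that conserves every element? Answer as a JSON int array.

Coefficients: [3, 3, 5, 2]

Q: 3·5+3·8 = 39 | 5·7+2·2 = 39
B: 3·0+3·7 = 21 | 5·3+2·3 = 21
D: 3·1+3·7 = 24 | 5·2+2·7 = 24
X: 3·5+3·0 = 15 | 5·1+2·5 = 15
gcd(3,3,5,2) = 1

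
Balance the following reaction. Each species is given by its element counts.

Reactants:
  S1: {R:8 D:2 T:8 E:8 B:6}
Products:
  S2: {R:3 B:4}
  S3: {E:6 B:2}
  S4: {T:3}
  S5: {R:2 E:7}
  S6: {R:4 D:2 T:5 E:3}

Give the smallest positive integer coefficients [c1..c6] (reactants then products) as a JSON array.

Coefficients: [5, 6, 3, 5, 1, 5]

R: 5·8 = 40 | 6·3+3·0+5·0+1·2+5·4 = 40
D: 5·2 = 10 | 6·0+3·0+5·0+1·0+5·2 = 10
T: 5·8 = 40 | 6·0+3·0+5·3+1·0+5·5 = 40
E: 5·8 = 40 | 6·0+3·6+5·0+1·7+5·3 = 40
B: 5·6 = 30 | 6·4+3·2+5·0+1·0+5·0 = 30
gcd(5,6,3,5,1,5) = 1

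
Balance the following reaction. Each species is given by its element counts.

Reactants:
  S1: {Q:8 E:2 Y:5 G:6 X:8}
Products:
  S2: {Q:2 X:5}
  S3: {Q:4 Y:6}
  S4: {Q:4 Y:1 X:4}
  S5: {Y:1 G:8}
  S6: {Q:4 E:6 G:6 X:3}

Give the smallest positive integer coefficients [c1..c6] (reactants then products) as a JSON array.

Q: 6·8 = 48 | 6·2+4·4+3·4+3·0+2·4 = 48
E: 6·2 = 12 | 6·0+4·0+3·0+3·0+2·6 = 12
Y: 6·5 = 30 | 6·0+4·6+3·1+3·1+2·0 = 30
G: 6·6 = 36 | 6·0+4·0+3·0+3·8+2·6 = 36
X: 6·8 = 48 | 6·5+4·0+3·4+3·0+2·3 = 48
gcd(6,6,4,3,3,2) = 1

Coefficients: [6, 6, 4, 3, 3, 2]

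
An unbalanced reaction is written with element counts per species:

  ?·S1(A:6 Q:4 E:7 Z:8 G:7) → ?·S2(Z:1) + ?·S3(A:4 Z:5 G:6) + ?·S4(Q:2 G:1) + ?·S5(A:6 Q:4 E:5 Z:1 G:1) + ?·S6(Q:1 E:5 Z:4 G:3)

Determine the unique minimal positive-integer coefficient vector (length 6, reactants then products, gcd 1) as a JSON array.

A: 5·6 = 30 | 6·0+3·4+2·0+3·6+4·0 = 30
Q: 5·4 = 20 | 6·0+3·0+2·2+3·4+4·1 = 20
E: 5·7 = 35 | 6·0+3·0+2·0+3·5+4·5 = 35
Z: 5·8 = 40 | 6·1+3·5+2·0+3·1+4·4 = 40
G: 5·7 = 35 | 6·0+3·6+2·1+3·1+4·3 = 35
gcd(5,6,3,2,3,4) = 1

Coefficients: [5, 6, 3, 2, 3, 4]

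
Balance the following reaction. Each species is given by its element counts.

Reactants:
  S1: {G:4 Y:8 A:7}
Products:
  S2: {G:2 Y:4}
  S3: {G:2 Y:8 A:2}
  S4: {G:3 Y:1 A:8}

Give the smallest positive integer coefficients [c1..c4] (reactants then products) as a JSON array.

G: 6·4 = 24 | 1·2+5·2+4·3 = 24
Y: 6·8 = 48 | 1·4+5·8+4·1 = 48
A: 6·7 = 42 | 1·0+5·2+4·8 = 42
gcd(6,1,5,4) = 1

Coefficients: [6, 1, 5, 4]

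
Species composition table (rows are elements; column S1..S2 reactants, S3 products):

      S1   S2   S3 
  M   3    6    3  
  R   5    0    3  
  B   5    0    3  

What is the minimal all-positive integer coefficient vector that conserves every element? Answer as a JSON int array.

Coefficients: [3, 1, 5]

M: 3·3+1·6 = 15 | 5·3 = 15
R: 3·5+1·0 = 15 | 5·3 = 15
B: 3·5+1·0 = 15 | 5·3 = 15
gcd(3,1,5) = 1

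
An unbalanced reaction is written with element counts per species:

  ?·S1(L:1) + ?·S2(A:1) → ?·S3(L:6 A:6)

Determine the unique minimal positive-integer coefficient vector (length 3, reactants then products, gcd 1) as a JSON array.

Coefficients: [6, 6, 1]

L: 6·1+6·0 = 6 | 1·6 = 6
A: 6·0+6·1 = 6 | 1·6 = 6
gcd(6,6,1) = 1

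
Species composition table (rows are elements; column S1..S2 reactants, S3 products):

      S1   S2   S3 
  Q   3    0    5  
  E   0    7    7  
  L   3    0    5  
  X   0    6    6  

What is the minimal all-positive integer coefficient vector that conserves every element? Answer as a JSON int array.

Q: 5·3+3·0 = 15 | 3·5 = 15
E: 5·0+3·7 = 21 | 3·7 = 21
L: 5·3+3·0 = 15 | 3·5 = 15
X: 5·0+3·6 = 18 | 3·6 = 18
gcd(5,3,3) = 1

Coefficients: [5, 3, 3]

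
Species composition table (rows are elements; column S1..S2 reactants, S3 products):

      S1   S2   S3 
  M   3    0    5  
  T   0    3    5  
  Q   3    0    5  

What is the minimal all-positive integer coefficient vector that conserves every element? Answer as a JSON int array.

Coefficients: [5, 5, 3]

M: 5·3+5·0 = 15 | 3·5 = 15
T: 5·0+5·3 = 15 | 3·5 = 15
Q: 5·3+5·0 = 15 | 3·5 = 15
gcd(5,5,3) = 1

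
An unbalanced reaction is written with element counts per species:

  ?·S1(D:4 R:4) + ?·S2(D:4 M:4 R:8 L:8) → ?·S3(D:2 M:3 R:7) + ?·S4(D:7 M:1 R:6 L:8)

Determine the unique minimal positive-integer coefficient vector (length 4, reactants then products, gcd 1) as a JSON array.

Coefficients: [5, 4, 4, 4]

D: 5·4+4·4 = 36 | 4·2+4·7 = 36
M: 5·0+4·4 = 16 | 4·3+4·1 = 16
R: 5·4+4·8 = 52 | 4·7+4·6 = 52
L: 5·0+4·8 = 32 | 4·0+4·8 = 32
gcd(5,4,4,4) = 1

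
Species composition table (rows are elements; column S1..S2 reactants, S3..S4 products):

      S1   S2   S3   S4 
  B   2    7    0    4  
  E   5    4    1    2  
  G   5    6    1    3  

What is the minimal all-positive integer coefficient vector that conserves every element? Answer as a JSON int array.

B: 1·2+2·7 = 16 | 5·0+4·4 = 16
E: 1·5+2·4 = 13 | 5·1+4·2 = 13
G: 1·5+2·6 = 17 | 5·1+4·3 = 17
gcd(1,2,5,4) = 1

Coefficients: [1, 2, 5, 4]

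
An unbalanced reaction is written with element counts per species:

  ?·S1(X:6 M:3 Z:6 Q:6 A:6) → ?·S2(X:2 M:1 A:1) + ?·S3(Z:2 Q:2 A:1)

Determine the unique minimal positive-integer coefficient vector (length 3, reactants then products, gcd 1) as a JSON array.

X: 1·6 = 6 | 3·2+3·0 = 6
M: 1·3 = 3 | 3·1+3·0 = 3
Z: 1·6 = 6 | 3·0+3·2 = 6
Q: 1·6 = 6 | 3·0+3·2 = 6
A: 1·6 = 6 | 3·1+3·1 = 6
gcd(1,3,3) = 1

Coefficients: [1, 3, 3]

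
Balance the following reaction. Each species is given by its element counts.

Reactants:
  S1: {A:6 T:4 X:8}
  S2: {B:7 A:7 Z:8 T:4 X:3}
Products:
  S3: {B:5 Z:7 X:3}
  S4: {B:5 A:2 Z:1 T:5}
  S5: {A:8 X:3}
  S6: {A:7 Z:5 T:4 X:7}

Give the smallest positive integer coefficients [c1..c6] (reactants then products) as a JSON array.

Coefficients: [3, 5, 3, 4, 3, 3]

B: 3·0+5·7 = 35 | 3·5+4·5+3·0+3·0 = 35
A: 3·6+5·7 = 53 | 3·0+4·2+3·8+3·7 = 53
Z: 3·0+5·8 = 40 | 3·7+4·1+3·0+3·5 = 40
T: 3·4+5·4 = 32 | 3·0+4·5+3·0+3·4 = 32
X: 3·8+5·3 = 39 | 3·3+4·0+3·3+3·7 = 39
gcd(3,5,3,4,3,3) = 1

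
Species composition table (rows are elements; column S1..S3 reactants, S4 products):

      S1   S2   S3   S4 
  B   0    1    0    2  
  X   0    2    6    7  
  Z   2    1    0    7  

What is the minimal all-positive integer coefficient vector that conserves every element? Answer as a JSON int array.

B: 5·0+4·1+1·0 = 4 | 2·2 = 4
X: 5·0+4·2+1·6 = 14 | 2·7 = 14
Z: 5·2+4·1+1·0 = 14 | 2·7 = 14
gcd(5,4,1,2) = 1

Coefficients: [5, 4, 1, 2]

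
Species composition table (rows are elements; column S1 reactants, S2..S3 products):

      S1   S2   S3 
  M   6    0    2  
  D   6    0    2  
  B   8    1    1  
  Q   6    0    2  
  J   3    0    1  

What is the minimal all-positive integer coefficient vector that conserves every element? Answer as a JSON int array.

Coefficients: [1, 5, 3]

M: 1·6 = 6 | 5·0+3·2 = 6
D: 1·6 = 6 | 5·0+3·2 = 6
B: 1·8 = 8 | 5·1+3·1 = 8
Q: 1·6 = 6 | 5·0+3·2 = 6
J: 1·3 = 3 | 5·0+3·1 = 3
gcd(1,5,3) = 1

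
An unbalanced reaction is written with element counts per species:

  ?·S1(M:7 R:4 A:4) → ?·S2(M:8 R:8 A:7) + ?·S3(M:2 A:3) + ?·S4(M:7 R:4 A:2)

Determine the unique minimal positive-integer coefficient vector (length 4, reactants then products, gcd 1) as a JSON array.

M: 6·7 = 42 | 1·8+3·2+4·7 = 42
R: 6·4 = 24 | 1·8+3·0+4·4 = 24
A: 6·4 = 24 | 1·7+3·3+4·2 = 24
gcd(6,1,3,4) = 1

Coefficients: [6, 1, 3, 4]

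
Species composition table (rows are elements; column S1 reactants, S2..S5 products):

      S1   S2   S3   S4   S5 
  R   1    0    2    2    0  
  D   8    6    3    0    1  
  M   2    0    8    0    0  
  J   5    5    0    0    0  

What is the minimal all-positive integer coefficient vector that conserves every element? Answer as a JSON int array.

Coefficients: [4, 4, 1, 1, 5]

R: 4·1 = 4 | 4·0+1·2+1·2+5·0 = 4
D: 4·8 = 32 | 4·6+1·3+1·0+5·1 = 32
M: 4·2 = 8 | 4·0+1·8+1·0+5·0 = 8
J: 4·5 = 20 | 4·5+1·0+1·0+5·0 = 20
gcd(4,4,1,1,5) = 1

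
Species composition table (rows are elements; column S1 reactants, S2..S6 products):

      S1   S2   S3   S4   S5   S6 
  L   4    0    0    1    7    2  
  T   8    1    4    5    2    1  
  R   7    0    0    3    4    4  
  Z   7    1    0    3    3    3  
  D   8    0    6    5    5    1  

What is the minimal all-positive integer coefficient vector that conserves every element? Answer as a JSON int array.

L: 5·4 = 20 | 5·0+1·0+5·1+1·7+4·2 = 20
T: 5·8 = 40 | 5·1+1·4+5·5+1·2+4·1 = 40
R: 5·7 = 35 | 5·0+1·0+5·3+1·4+4·4 = 35
Z: 5·7 = 35 | 5·1+1·0+5·3+1·3+4·3 = 35
D: 5·8 = 40 | 5·0+1·6+5·5+1·5+4·1 = 40
gcd(5,5,1,5,1,4) = 1

Coefficients: [5, 5, 1, 5, 1, 4]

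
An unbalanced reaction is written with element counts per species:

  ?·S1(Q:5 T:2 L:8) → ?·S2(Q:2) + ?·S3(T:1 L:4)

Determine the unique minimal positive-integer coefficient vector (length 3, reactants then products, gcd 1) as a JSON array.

Coefficients: [2, 5, 4]

Q: 2·5 = 10 | 5·2+4·0 = 10
T: 2·2 = 4 | 5·0+4·1 = 4
L: 2·8 = 16 | 5·0+4·4 = 16
gcd(2,5,4) = 1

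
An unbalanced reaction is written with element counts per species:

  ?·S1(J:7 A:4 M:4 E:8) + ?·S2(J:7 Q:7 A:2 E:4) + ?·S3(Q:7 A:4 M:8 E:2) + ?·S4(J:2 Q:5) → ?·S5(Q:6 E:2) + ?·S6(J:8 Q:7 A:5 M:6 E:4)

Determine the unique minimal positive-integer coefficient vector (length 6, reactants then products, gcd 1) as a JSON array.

Coefficients: [1, 5, 4, 3, 6, 6]

J: 1·7+5·7+4·0+3·2 = 48 | 6·0+6·8 = 48
Q: 1·0+5·7+4·7+3·5 = 78 | 6·6+6·7 = 78
A: 1·4+5·2+4·4+3·0 = 30 | 6·0+6·5 = 30
M: 1·4+5·0+4·8+3·0 = 36 | 6·0+6·6 = 36
E: 1·8+5·4+4·2+3·0 = 36 | 6·2+6·4 = 36
gcd(1,5,4,3,6,6) = 1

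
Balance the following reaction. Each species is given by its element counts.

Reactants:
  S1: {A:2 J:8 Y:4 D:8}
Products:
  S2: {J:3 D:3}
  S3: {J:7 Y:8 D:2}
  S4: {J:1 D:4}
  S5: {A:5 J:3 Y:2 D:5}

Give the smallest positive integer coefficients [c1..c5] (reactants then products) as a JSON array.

A: 5·2 = 10 | 6·0+2·0+2·0+2·5 = 10
J: 5·8 = 40 | 6·3+2·7+2·1+2·3 = 40
Y: 5·4 = 20 | 6·0+2·8+2·0+2·2 = 20
D: 5·8 = 40 | 6·3+2·2+2·4+2·5 = 40
gcd(5,6,2,2,2) = 1

Coefficients: [5, 6, 2, 2, 2]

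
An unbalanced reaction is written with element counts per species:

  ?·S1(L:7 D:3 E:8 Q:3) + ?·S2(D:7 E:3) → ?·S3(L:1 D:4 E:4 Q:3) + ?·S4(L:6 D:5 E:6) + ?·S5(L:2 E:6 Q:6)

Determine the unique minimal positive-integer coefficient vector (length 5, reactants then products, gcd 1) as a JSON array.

L: 5·7+2·0 = 35 | 1·1+5·6+2·2 = 35
D: 5·3+2·7 = 29 | 1·4+5·5+2·0 = 29
E: 5·8+2·3 = 46 | 1·4+5·6+2·6 = 46
Q: 5·3+2·0 = 15 | 1·3+5·0+2·6 = 15
gcd(5,2,1,5,2) = 1

Coefficients: [5, 2, 1, 5, 2]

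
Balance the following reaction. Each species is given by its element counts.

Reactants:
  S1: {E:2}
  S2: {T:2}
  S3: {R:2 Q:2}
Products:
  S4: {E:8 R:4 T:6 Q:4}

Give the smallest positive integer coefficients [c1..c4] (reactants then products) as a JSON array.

E: 4·2+3·0+2·0 = 8 | 1·8 = 8
R: 4·0+3·0+2·2 = 4 | 1·4 = 4
T: 4·0+3·2+2·0 = 6 | 1·6 = 6
Q: 4·0+3·0+2·2 = 4 | 1·4 = 4
gcd(4,3,2,1) = 1

Coefficients: [4, 3, 2, 1]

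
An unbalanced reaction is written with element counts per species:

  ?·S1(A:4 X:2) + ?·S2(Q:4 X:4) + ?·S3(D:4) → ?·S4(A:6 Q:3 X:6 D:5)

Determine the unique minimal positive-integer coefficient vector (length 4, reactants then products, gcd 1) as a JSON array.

A: 6·4+3·0+5·0 = 24 | 4·6 = 24
Q: 6·0+3·4+5·0 = 12 | 4·3 = 12
X: 6·2+3·4+5·0 = 24 | 4·6 = 24
D: 6·0+3·0+5·4 = 20 | 4·5 = 20
gcd(6,3,5,4) = 1

Coefficients: [6, 3, 5, 4]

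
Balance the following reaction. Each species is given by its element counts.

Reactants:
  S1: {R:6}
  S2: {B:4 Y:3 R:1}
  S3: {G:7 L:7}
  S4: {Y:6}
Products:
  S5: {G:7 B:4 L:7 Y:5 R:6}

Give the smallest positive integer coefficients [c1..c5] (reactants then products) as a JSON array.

Coefficients: [5, 6, 6, 2, 6]

G: 5·0+6·0+6·7+2·0 = 42 | 6·7 = 42
B: 5·0+6·4+6·0+2·0 = 24 | 6·4 = 24
L: 5·0+6·0+6·7+2·0 = 42 | 6·7 = 42
Y: 5·0+6·3+6·0+2·6 = 30 | 6·5 = 30
R: 5·6+6·1+6·0+2·0 = 36 | 6·6 = 36
gcd(5,6,6,2,6) = 1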